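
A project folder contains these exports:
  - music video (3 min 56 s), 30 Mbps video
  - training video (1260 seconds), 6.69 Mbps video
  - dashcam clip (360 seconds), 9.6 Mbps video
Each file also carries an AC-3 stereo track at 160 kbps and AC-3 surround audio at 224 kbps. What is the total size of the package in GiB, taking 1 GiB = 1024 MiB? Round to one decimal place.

2.3 GiB

Audio total: 160 + 224 = 384 kbps = 0.384 Mbps.
music video: 30.384 Mbps × 236 s = 7170.6 Mb
training video: 7.074 Mbps × 1260 s = 8913.2 Mb
dashcam clip: 9.984 Mbps × 360 s = 3594.2 Mb
Total: 19678.1 Mb = 2459.8 MB.
= 2.291 GiB.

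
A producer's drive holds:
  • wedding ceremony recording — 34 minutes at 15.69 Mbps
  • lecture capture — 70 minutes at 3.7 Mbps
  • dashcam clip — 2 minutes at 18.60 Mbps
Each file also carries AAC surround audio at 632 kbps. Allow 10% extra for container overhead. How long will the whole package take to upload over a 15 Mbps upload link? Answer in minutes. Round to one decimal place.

Audio: 632 kbps = 0.632 Mbps.
wedding ceremony recording: 16.322 Mbps × 2040 s × 1.10 = 36626.6 Mb
lecture capture: 4.332 Mbps × 4200 s × 1.10 = 20013.8 Mb
dashcam clip: 19.232 Mbps × 120 s × 1.10 = 2538.6 Mb
Total: 59179.0 Mb = 7397.4 MB.
At 15 Mbps: 59179.0 / 15 = 3945 s ≈ 65.8 minutes.

65.8 minutes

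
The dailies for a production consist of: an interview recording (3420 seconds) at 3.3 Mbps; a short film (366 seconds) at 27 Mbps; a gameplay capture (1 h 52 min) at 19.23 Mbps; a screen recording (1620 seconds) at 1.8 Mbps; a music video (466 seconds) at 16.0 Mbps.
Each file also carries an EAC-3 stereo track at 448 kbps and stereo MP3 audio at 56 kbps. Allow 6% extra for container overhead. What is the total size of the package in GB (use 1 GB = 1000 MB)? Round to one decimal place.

22.1 GB

Audio total: 448 + 56 = 504 kbps = 0.504 Mbps.
interview recording: 3.804 Mbps × 3420 s × 1.06 = 13790.3 Mb
short film: 27.504 Mbps × 366 s × 1.06 = 10670.5 Mb
gameplay capture: 19.734 Mbps × 6720 s × 1.06 = 140569.2 Mb
screen recording: 2.304 Mbps × 1620 s × 1.06 = 3956.4 Mb
music video: 16.504 Mbps × 466 s × 1.06 = 8152.3 Mb
Total: 177138.7 Mb = 22142.3 MB.
= 22.14 GB.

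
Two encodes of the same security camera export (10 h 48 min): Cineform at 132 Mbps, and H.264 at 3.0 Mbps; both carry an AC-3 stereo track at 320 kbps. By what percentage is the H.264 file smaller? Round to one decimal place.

97.5%

10 h 48 min = 648 min = 38880 s
Audio: 320 kbps = 0.320 Mbps.
Cineform: 132.320 Mbps × 38880 s = 5144601.6 Mb = 643.075 GB.
H.264: 3.320 Mbps × 38880 s = 129081.6 Mb = 16.135 GB.
Reduction: (1 − 16.135/643.075) × 100 = 97.49%.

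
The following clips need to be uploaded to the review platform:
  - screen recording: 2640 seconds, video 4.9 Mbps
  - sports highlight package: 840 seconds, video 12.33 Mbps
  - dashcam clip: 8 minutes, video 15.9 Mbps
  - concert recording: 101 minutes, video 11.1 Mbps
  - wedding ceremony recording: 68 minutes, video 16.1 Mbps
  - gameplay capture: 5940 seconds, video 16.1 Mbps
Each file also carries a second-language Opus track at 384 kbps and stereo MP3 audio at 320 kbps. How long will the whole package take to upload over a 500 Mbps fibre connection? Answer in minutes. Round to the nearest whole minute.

9 minutes

Audio total: 384 + 320 = 704 kbps = 0.704 Mbps.
screen recording: 5.604 Mbps × 2640 s = 14794.6 Mb
sports highlight package: 13.034 Mbps × 840 s = 10948.6 Mb
dashcam clip: 16.604 Mbps × 480 s = 7969.9 Mb
concert recording: 11.804 Mbps × 6060 s = 71532.2 Mb
wedding ceremony recording: 16.804 Mbps × 4080 s = 68560.3 Mb
gameplay capture: 16.804 Mbps × 5940 s = 99815.8 Mb
Total: 273621.4 Mb = 34202.7 MB.
At 500 Mbps: 273621.4 / 500 = 547 s ≈ 9.12 minutes.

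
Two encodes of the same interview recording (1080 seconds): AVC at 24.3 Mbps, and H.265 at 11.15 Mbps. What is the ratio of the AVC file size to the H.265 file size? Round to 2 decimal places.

AVC: 24.300 Mbps × 1080 s = 26244.0 Mb = 3.280 GB.
H.265: 11.150 Mbps × 1080 s = 12042.0 Mb = 1.505 GB.
Ratio: 3.280 / 1.505 = 2.179.

2.18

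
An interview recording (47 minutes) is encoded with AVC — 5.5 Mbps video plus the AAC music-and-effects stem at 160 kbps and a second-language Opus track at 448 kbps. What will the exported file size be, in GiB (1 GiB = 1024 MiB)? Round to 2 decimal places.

47 min = 2820 s
Audio total: 160 + 448 = 608 kbps = 0.608 Mbps.
Total bitrate: 5.5 + 0.608 = 6.108 Mbps.
Stream data: 6.108 Mbps × 2820 s = 17224.6 Mb.
17,225 Mb = 2,153,070,000 bytes ÷ 1,073,741,824 = 2.005 GiB.

2.01 GiB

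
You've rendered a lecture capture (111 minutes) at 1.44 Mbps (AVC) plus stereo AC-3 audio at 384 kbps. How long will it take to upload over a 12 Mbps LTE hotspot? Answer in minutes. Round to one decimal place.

16.9 minutes

111 min = 6660 s
Audio: 384 kbps = 0.384 Mbps.
Total bitrate: 1.824 Mbps.
File: 1.824 Mbps × 6660 s = 12147.8 Mb.
At 12 Mbps: 12147.8 / 12 = 1012.3 s ≈ 16.9 minutes.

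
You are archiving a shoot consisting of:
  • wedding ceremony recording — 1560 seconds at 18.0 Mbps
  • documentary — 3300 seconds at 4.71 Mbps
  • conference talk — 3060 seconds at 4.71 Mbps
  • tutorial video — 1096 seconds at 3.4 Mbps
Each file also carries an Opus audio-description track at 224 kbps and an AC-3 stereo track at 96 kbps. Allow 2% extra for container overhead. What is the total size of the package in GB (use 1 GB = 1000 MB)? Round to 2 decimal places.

Audio total: 224 + 96 = 320 kbps = 0.320 Mbps.
wedding ceremony recording: 18.320 Mbps × 1560 s × 1.02 = 29150.8 Mb
documentary: 5.030 Mbps × 3300 s × 1.02 = 16931.0 Mb
conference talk: 5.030 Mbps × 3060 s × 1.02 = 15699.6 Mb
tutorial video: 3.720 Mbps × 1096 s × 1.02 = 4158.7 Mb
Total: 65940.1 Mb = 8242.5 MB.
= 8.243 GB.

8.24 GB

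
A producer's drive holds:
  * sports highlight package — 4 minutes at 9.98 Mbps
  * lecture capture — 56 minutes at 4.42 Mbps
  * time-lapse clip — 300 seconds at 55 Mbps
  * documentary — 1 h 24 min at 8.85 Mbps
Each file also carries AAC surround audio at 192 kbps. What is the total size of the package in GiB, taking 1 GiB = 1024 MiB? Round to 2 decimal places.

Audio: 192 kbps = 0.192 Mbps.
sports highlight package: 10.172 Mbps × 240 s = 2441.3 Mb
lecture capture: 4.612 Mbps × 3360 s = 15496.3 Mb
time-lapse clip: 55.192 Mbps × 300 s = 16557.6 Mb
documentary: 9.042 Mbps × 5040 s = 45571.7 Mb
Total: 80066.9 Mb = 10008.4 MB.
= 9.321 GiB.

9.32 GiB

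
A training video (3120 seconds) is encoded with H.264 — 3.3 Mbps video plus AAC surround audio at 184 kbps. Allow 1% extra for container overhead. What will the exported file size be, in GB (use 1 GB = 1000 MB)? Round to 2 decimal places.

Audio: 184 kbps = 0.184 Mbps.
Total bitrate: 3.3 + 0.184 = 3.484 Mbps.
Stream data: 3.484 Mbps × 3120 s = 10870.1 Mb.
With 1% container overhead: ×1.01.
10,979 Mb ÷ 8 = 1,372 MB → 1.372 GB.

1.37 GB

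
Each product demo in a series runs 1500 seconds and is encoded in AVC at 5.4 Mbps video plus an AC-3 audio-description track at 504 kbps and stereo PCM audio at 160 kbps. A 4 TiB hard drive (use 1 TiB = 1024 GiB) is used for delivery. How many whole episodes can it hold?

Audio total: 504 + 160 = 664 kbps = 0.664 Mbps.
Total bitrate: 6.064 Mbps.
Per item: 6.064 Mbps × 1500 s = 9,096 Mb = 1,137 MB.
Capacity: 4 TiB = 35,184,372 Mb; 3868.11 items → 3868 complete.

3868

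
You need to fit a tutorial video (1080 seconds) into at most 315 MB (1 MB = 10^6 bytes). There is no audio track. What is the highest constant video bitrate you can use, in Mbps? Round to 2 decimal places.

2.33 Mbps

Budget: 315 MB = 2520.0 Mb.
Total bitrate budget: 2520.0 Mb / 1080 s = 2.333 Mbps.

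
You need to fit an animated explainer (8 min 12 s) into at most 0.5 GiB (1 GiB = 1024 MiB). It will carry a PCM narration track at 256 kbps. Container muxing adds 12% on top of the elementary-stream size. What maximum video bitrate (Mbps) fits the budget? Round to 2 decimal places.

Budget: 0.5 GiB = 4295.0 Mb.
Stream payload after overhead: 4295.0 / 1.12 = 3834.8 Mb.
8 min 12 s = 492 s
Total bitrate budget: 3834.8 Mb / 492 s = 7.794 Mbps.
Audio: 256 kbps = 0.256 Mbps.
Video: 7.794 − 0.256 = 7.538 Mbps.

7.54 Mbps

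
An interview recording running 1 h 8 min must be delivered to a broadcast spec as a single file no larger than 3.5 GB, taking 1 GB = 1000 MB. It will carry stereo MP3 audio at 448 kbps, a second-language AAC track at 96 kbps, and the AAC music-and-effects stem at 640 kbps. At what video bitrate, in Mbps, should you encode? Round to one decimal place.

Budget: 3.5 GB = 28000.0 Mb.
1 h 8 min = 68 min = 4080 s
Total bitrate budget: 28000.0 Mb / 4080 s = 6.863 Mbps.
Audio total: 448 + 96 + 640 = 1184 kbps = 1.184 Mbps.
Video: 6.863 − 1.184 = 5.679 Mbps.

5.7 Mbps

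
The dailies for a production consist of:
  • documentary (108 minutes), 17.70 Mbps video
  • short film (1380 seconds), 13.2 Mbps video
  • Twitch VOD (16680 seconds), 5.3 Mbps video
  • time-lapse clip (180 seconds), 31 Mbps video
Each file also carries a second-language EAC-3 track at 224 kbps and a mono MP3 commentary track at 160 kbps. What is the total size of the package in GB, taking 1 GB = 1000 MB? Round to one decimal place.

29.5 GB

Audio total: 224 + 160 = 384 kbps = 0.384 Mbps.
documentary: 18.084 Mbps × 6480 s = 117184.3 Mb
short film: 13.584 Mbps × 1380 s = 18745.9 Mb
Twitch VOD: 5.684 Mbps × 16680 s = 94809.1 Mb
time-lapse clip: 31.384 Mbps × 180 s = 5649.1 Mb
Total: 236388.5 Mb = 29548.6 MB.
= 29.55 GB.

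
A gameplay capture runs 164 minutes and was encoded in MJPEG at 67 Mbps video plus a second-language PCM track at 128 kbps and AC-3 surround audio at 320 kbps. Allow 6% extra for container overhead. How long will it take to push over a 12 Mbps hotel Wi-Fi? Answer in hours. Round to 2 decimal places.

164 min = 9840 s
Audio total: 128 + 320 = 448 kbps = 0.448 Mbps.
Total bitrate: 67.448 Mbps.
File: 67.448 Mbps × 9840 s = 663688.3 Mb.
With 6% container overhead: ×1.06. → 703509.6 Mb.
At 12 Mbps: 703509.6 / 12 = 58625.8 s ≈ 16.3 hours.

16.28 hours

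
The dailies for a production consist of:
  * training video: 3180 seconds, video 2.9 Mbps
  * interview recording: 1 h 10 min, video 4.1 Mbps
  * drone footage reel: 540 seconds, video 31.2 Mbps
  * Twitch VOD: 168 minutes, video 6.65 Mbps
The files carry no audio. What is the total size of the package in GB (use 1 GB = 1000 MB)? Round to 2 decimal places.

training video: 2.900 Mbps × 3180 s = 9222.0 Mb
interview recording: 4.100 Mbps × 4200 s = 17220.0 Mb
drone footage reel: 31.200 Mbps × 540 s = 16848.0 Mb
Twitch VOD: 6.650 Mbps × 10080 s = 67032.0 Mb
Total: 110322.0 Mb = 13790.2 MB.
= 13.79 GB.

13.79 GB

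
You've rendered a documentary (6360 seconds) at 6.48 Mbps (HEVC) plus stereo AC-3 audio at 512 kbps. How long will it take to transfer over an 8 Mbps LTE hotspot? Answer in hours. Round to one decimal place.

1.5 hours

Audio: 512 kbps = 0.512 Mbps.
Total bitrate: 6.992 Mbps.
File: 6.992 Mbps × 6360 s = 44469.1 Mb.
At 8 Mbps: 44469.1 / 8 = 5558.6 s ≈ 1.54 hours.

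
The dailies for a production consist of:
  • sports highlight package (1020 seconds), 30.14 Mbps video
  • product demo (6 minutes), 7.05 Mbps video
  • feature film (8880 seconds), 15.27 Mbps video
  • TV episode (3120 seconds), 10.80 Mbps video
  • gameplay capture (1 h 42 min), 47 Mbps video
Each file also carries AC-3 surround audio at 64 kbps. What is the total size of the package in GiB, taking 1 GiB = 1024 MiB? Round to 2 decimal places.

57.21 GiB

Audio: 64 kbps = 0.064 Mbps.
sports highlight package: 30.204 Mbps × 1020 s = 30808.1 Mb
product demo: 7.114 Mbps × 360 s = 2561.0 Mb
feature film: 15.334 Mbps × 8880 s = 136165.9 Mb
TV episode: 10.864 Mbps × 3120 s = 33895.7 Mb
gameplay capture: 47.064 Mbps × 6120 s = 288031.7 Mb
Total: 491462.4 Mb = 61432.8 MB.
= 57.21 GiB.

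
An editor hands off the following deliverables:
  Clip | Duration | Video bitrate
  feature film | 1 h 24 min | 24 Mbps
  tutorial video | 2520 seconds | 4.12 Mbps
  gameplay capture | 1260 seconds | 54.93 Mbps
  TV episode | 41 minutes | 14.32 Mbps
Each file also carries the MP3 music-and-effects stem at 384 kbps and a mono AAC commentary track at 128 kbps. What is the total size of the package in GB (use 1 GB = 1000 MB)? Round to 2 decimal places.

30.19 GB

Audio total: 384 + 128 = 512 kbps = 0.512 Mbps.
feature film: 24.512 Mbps × 5040 s = 123540.5 Mb
tutorial video: 4.632 Mbps × 2520 s = 11672.6 Mb
gameplay capture: 55.442 Mbps × 1260 s = 69856.9 Mb
TV episode: 14.832 Mbps × 2460 s = 36486.7 Mb
Total: 241556.8 Mb = 30194.6 MB.
= 30.19 GB.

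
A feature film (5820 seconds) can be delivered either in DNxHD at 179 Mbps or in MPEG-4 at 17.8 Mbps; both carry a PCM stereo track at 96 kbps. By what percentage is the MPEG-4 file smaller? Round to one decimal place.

Audio: 96 kbps = 0.096 Mbps.
DNxHD: 179.096 Mbps × 5820 s = 1042338.7 Mb = 130.292 GB.
MPEG-4: 17.896 Mbps × 5820 s = 104154.7 Mb = 13.019 GB.
Reduction: (1 − 13.019/130.292) × 100 = 90.01%.

90.0%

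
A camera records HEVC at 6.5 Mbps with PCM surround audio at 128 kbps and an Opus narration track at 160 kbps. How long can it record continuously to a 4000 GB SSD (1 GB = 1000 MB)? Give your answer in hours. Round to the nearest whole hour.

1310 hours

Audio total: 128 + 160 = 288 kbps = 0.288 Mbps.
Total bitrate: 6.5 + 0.288 = 6.788 Mbps.
Capacity: 4000 GB = 32,000,000 Mb.
Recording time: 32,000,000 / 6.788 = 4,714,202 s ≈ 1,310 hours.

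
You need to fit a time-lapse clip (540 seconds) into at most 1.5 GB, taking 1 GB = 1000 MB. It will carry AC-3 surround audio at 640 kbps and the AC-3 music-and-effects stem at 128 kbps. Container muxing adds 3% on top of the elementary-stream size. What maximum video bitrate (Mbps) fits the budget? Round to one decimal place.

Budget: 1.5 GB = 12000.0 Mb.
Stream payload after overhead: 12000.0 / 1.03 = 11650.5 Mb.
Total bitrate budget: 11650.5 Mb / 540 s = 21.575 Mbps.
Audio total: 640 + 128 = 768 kbps = 0.768 Mbps.
Video: 21.575 − 0.768 = 20.807 Mbps.

20.8 Mbps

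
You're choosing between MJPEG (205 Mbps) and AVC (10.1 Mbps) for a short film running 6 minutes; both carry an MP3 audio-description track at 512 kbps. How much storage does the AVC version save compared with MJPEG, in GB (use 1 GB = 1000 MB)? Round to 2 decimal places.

6 min = 360 s
Audio: 512 kbps = 0.512 Mbps.
MJPEG: 205.512 Mbps × 360 s = 73984.3 Mb = 9.248 GB.
AVC: 10.612 Mbps × 360 s = 3820.3 Mb = 0.478 GB.
Saving: 9.248 − 0.478 = 8.771 GB.

8.77 GB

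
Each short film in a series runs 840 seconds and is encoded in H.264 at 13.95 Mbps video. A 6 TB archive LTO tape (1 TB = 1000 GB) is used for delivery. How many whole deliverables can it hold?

Per item: 13.950 Mbps × 840 s = 11,718 Mb = 1,465 MB.
Capacity: 6 TB = 48,000,000 Mb; 4096.26 items → 4096 complete.

4096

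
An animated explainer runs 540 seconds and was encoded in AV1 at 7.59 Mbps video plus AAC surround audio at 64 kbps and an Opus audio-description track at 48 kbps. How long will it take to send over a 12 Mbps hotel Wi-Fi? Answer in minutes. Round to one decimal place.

5.8 minutes

Audio total: 64 + 48 = 112 kbps = 0.112 Mbps.
Total bitrate: 7.702 Mbps.
File: 7.702 Mbps × 540 s = 4159.1 Mb.
At 12 Mbps: 4159.1 / 12 = 346.6 s ≈ 5.78 minutes.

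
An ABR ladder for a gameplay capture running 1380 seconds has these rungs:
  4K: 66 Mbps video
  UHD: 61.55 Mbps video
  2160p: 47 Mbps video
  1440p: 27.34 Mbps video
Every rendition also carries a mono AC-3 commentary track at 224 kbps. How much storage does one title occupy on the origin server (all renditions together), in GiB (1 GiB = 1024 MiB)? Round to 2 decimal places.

32.58 GiB

Audio: 224 kbps = 0.224 Mbps.
Sum of rendition bitrates: (66+0.224) + (61.55+0.224) + (47+0.224) + (27.34+0.224) = 202.786 Mbps.
× 1380 s = 279,845 Mb = 34,981 MB = 32.58 GiB.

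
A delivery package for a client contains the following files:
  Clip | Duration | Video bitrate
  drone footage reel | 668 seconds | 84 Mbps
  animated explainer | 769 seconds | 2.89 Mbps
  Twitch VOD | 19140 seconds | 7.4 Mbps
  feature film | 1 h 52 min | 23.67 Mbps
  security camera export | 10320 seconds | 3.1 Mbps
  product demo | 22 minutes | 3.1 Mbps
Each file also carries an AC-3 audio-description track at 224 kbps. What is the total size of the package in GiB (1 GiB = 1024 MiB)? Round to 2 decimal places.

47.01 GiB

Audio: 224 kbps = 0.224 Mbps.
drone footage reel: 84.224 Mbps × 668 s = 56261.6 Mb
animated explainer: 3.114 Mbps × 769 s = 2394.7 Mb
Twitch VOD: 7.624 Mbps × 19140 s = 145923.4 Mb
feature film: 23.894 Mbps × 6720 s = 160567.7 Mb
security camera export: 3.324 Mbps × 10320 s = 34303.7 Mb
product demo: 3.324 Mbps × 1320 s = 4387.7 Mb
Total: 403838.7 Mb = 50479.8 MB.
= 47.01 GiB.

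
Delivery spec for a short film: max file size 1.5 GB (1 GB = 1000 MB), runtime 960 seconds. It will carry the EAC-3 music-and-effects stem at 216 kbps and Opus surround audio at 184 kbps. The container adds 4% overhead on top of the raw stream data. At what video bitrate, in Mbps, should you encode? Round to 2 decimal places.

Budget: 1.5 GB = 12000.0 Mb.
Stream payload after overhead: 12000.0 / 1.04 = 11538.5 Mb.
Total bitrate budget: 11538.5 Mb / 960 s = 12.019 Mbps.
Audio total: 216 + 184 = 400 kbps = 0.400 Mbps.
Video: 12.019 − 0.400 = 11.619 Mbps.

11.62 Mbps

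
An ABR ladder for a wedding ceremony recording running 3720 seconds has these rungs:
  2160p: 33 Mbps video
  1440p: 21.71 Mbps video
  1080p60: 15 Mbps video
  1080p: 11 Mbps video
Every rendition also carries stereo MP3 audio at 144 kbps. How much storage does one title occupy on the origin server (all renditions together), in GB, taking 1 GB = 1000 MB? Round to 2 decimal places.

37.80 GB

Audio: 144 kbps = 0.144 Mbps.
Sum of rendition bitrates: (33+0.144) + (21.71+0.144) + (15+0.144) + (11+0.144) = 81.286 Mbps.
× 3720 s = 302,384 Mb = 37,798 MB = 37.80 GB.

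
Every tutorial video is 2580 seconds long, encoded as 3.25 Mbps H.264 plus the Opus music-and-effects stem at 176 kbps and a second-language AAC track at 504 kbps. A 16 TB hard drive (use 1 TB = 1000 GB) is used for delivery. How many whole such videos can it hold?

12624

Audio total: 176 + 504 = 680 kbps = 0.680 Mbps.
Total bitrate: 3.930 Mbps.
Per item: 3.930 Mbps × 2580 s = 10,139 Mb = 1,267 MB.
Capacity: 16 TB = 128,000,000 Mb; 12624.02 items → 12624 complete.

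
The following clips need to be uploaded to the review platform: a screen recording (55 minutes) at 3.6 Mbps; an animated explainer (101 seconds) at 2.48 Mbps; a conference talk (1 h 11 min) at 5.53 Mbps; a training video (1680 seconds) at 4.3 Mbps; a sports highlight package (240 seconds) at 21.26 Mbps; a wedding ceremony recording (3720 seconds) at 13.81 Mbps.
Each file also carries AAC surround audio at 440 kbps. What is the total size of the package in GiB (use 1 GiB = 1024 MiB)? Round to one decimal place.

12.3 GiB

Audio: 440 kbps = 0.440 Mbps.
screen recording: 4.040 Mbps × 3300 s = 13332.0 Mb
animated explainer: 2.920 Mbps × 101 s = 294.9 Mb
conference talk: 5.970 Mbps × 4260 s = 25432.2 Mb
training video: 4.740 Mbps × 1680 s = 7963.2 Mb
sports highlight package: 21.700 Mbps × 240 s = 5208.0 Mb
wedding ceremony recording: 14.250 Mbps × 3720 s = 53010.0 Mb
Total: 105240.3 Mb = 13155.0 MB.
= 12.25 GiB.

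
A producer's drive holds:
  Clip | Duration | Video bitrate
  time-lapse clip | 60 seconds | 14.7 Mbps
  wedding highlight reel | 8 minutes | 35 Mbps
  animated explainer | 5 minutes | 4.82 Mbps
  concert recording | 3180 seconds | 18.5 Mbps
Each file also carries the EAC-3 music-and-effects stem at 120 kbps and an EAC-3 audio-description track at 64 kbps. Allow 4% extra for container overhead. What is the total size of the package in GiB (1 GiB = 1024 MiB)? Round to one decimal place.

Audio total: 120 + 64 = 184 kbps = 0.184 Mbps.
time-lapse clip: 14.884 Mbps × 60 s × 1.04 = 928.8 Mb
wedding highlight reel: 35.184 Mbps × 480 s × 1.04 = 17563.9 Mb
animated explainer: 5.004 Mbps × 300 s × 1.04 = 1561.2 Mb
concert recording: 18.684 Mbps × 3180 s × 1.04 = 61791.7 Mb
Total: 81845.6 Mb = 10230.7 MB.
= 9.528 GiB.

9.5 GiB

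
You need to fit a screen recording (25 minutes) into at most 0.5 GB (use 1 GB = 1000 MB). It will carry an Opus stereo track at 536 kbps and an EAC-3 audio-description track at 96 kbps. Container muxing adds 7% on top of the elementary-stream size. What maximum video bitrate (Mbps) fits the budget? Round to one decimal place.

Budget: 0.5 GB = 4000.0 Mb.
Stream payload after overhead: 4000.0 / 1.07 = 3738.3 Mb.
25 min = 1500 s
Total bitrate budget: 3738.3 Mb / 1500 s = 2.492 Mbps.
Audio total: 536 + 96 = 632 kbps = 0.632 Mbps.
Video: 2.492 − 0.632 = 1.860 Mbps.

1.9 Mbps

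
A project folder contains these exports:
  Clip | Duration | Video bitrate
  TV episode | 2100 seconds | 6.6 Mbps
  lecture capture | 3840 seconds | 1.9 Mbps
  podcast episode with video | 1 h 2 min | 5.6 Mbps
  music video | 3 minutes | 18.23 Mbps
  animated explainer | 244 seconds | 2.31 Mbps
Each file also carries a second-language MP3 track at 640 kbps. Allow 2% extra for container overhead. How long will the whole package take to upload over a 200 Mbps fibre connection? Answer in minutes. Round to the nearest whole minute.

Audio: 640 kbps = 0.640 Mbps.
TV episode: 7.240 Mbps × 2100 s × 1.02 = 15508.1 Mb
lecture capture: 2.540 Mbps × 3840 s × 1.02 = 9948.7 Mb
podcast episode with video: 6.240 Mbps × 3720 s × 1.02 = 23677.1 Mb
music video: 18.870 Mbps × 180 s × 1.02 = 3464.5 Mb
animated explainer: 2.950 Mbps × 244 s × 1.02 = 734.2 Mb
Total: 53332.5 Mb = 6666.6 MB.
At 200 Mbps: 53332.5 / 200 = 267 s ≈ 4.44 minutes.

4 minutes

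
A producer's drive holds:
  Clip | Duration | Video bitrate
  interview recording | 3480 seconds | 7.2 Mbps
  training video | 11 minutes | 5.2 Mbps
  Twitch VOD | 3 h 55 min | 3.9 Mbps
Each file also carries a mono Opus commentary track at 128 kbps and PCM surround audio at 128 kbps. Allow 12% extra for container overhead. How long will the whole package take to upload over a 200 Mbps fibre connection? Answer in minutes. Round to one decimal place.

8.2 minutes

Audio total: 128 + 128 = 256 kbps = 0.256 Mbps.
interview recording: 7.456 Mbps × 3480 s × 1.12 = 29060.5 Mb
training video: 5.456 Mbps × 660 s × 1.12 = 4033.1 Mb
Twitch VOD: 4.156 Mbps × 14100 s × 1.12 = 65631.6 Mb
Total: 98725.1 Mb = 12340.6 MB.
At 200 Mbps: 98725.1 / 200 = 494 s ≈ 8.23 minutes.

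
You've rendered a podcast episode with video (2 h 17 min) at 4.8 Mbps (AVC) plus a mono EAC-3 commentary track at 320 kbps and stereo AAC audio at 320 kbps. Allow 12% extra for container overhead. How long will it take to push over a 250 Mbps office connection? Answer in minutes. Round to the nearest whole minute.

3 minutes

2 h 17 min = 137 min = 8220 s
Audio total: 320 + 320 = 640 kbps = 0.640 Mbps.
Total bitrate: 5.440 Mbps.
File: 5.440 Mbps × 8220 s = 44716.8 Mb.
With 12% container overhead: ×1.12. → 50082.8 Mb.
At 250 Mbps: 50082.8 / 250 = 200.3 s ≈ 3.34 minutes.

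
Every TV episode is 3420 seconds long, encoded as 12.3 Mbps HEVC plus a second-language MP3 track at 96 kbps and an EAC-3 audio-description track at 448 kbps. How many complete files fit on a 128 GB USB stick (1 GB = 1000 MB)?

Audio total: 96 + 448 = 544 kbps = 0.544 Mbps.
Total bitrate: 12.844 Mbps.
Per item: 12.844 Mbps × 3420 s = 43,926 Mb = 5,491 MB.
Capacity: 128 GB = 1,024,000 Mb; 23.31 items → 23 complete.

23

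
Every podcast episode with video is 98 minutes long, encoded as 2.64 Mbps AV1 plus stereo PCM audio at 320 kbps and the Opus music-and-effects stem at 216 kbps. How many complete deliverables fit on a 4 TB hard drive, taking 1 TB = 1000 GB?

1713

98 min = 5880 s
Audio total: 320 + 216 = 536 kbps = 0.536 Mbps.
Total bitrate: 3.176 Mbps.
Per item: 3.176 Mbps × 5880 s = 18,675 Mb = 2,334 MB.
Capacity: 4 TB = 32,000,000 Mb; 1713.53 items → 1713 complete.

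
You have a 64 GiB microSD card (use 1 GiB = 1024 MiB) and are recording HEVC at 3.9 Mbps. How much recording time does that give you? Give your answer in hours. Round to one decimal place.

39.2 hours

Capacity: 64 GiB = 549,756 Mb.
Recording time: 549,756 / 3.900 = 140,963 s ≈ 39.2 hours.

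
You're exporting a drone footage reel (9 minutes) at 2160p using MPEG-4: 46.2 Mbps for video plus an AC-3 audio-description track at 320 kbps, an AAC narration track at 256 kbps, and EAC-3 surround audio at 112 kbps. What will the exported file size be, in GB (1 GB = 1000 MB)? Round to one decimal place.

3.2 GB

9 min = 540 s
Audio total: 320 + 256 + 112 = 688 kbps = 0.688 Mbps.
Total bitrate: 46.2 + 0.688 = 46.888 Mbps.
Stream data: 46.888 Mbps × 540 s = 25319.5 Mb.
25,320 Mb ÷ 8 = 3,165 MB → 3.165 GB.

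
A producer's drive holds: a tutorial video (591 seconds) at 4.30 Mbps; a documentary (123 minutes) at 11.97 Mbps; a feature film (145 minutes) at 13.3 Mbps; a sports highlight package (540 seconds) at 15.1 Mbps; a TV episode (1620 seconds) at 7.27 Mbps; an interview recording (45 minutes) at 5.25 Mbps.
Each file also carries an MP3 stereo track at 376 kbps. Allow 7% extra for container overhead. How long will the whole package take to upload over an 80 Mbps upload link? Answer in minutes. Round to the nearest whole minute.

55 minutes

Audio: 376 kbps = 0.376 Mbps.
tutorial video: 4.676 Mbps × 591 s × 1.07 = 2957.0 Mb
documentary: 12.346 Mbps × 7380 s × 1.07 = 97491.4 Mb
feature film: 13.676 Mbps × 8700 s × 1.07 = 127309.9 Mb
sports highlight package: 15.476 Mbps × 540 s × 1.07 = 8942.0 Mb
TV episode: 7.646 Mbps × 1620 s × 1.07 = 13253.6 Mb
interview recording: 5.626 Mbps × 2700 s × 1.07 = 16253.5 Mb
Total: 266207.4 Mb = 33275.9 MB.
At 80 Mbps: 266207.4 / 80 = 3328 s ≈ 55.5 minutes.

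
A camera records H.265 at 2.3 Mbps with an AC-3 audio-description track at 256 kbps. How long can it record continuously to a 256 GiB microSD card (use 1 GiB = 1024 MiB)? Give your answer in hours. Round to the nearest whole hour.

239 hours

Audio: 256 kbps = 0.256 Mbps.
Total bitrate: 2.3 + 0.256 = 2.556 Mbps.
Capacity: 256 GiB = 2,199,023 Mb.
Recording time: 2,199,023 / 2.556 = 860,338 s ≈ 239 hours.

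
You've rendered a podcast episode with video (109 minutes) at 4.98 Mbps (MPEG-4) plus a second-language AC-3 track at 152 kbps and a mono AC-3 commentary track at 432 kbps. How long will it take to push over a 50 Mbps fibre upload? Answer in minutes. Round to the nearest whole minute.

12 minutes

109 min = 6540 s
Audio total: 152 + 432 = 584 kbps = 0.584 Mbps.
Total bitrate: 5.564 Mbps.
File: 5.564 Mbps × 6540 s = 36388.6 Mb.
At 50 Mbps: 36388.6 / 50 = 727.8 s ≈ 12.1 minutes.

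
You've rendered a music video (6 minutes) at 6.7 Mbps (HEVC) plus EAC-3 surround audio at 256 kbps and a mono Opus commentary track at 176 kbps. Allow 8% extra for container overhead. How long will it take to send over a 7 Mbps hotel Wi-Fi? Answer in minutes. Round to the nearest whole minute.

7 minutes

6 min = 360 s
Audio total: 256 + 176 = 432 kbps = 0.432 Mbps.
Total bitrate: 7.132 Mbps.
File: 7.132 Mbps × 360 s = 2567.5 Mb.
With 8% container overhead: ×1.08. → 2772.9 Mb.
At 7 Mbps: 2772.9 / 7 = 396.1 s ≈ 6.6 minutes.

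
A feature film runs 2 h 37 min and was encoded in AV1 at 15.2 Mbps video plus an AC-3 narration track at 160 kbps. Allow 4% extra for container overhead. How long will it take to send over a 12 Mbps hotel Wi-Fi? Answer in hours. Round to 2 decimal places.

3.48 hours

2 h 37 min = 157 min = 9420 s
Audio: 160 kbps = 0.160 Mbps.
Total bitrate: 15.360 Mbps.
File: 15.360 Mbps × 9420 s = 144691.2 Mb.
With 4% container overhead: ×1.04. → 150478.8 Mb.
At 12 Mbps: 150478.8 / 12 = 12539.9 s ≈ 3.48 hours.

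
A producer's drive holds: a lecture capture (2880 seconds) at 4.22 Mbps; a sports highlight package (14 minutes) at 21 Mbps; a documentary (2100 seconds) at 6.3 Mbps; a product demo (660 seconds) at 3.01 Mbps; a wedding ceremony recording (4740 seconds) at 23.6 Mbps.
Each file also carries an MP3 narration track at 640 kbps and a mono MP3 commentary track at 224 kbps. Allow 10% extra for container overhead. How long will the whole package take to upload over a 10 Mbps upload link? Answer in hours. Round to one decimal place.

Audio total: 640 + 224 = 864 kbps = 0.864 Mbps.
lecture capture: 5.084 Mbps × 2880 s × 1.10 = 16106.1 Mb
sports highlight package: 21.864 Mbps × 840 s × 1.10 = 20202.3 Mb
documentary: 7.164 Mbps × 2100 s × 1.10 = 16548.8 Mb
product demo: 3.874 Mbps × 660 s × 1.10 = 2812.5 Mb
wedding ceremony recording: 24.464 Mbps × 4740 s × 1.10 = 127555.3 Mb
Total: 183225.1 Mb = 22903.1 MB.
At 10 Mbps: 183225.1 / 10 = 18323 s ≈ 5.09 hours.

5.1 hours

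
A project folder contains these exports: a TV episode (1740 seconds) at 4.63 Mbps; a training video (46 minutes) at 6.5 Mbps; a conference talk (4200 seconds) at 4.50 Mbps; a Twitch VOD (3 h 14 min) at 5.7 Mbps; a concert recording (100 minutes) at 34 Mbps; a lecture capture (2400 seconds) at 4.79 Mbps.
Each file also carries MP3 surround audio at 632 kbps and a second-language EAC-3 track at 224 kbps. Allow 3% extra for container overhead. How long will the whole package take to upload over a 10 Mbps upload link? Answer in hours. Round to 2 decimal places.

Audio total: 632 + 224 = 856 kbps = 0.856 Mbps.
TV episode: 5.486 Mbps × 1740 s × 1.03 = 9832.0 Mb
training video: 7.356 Mbps × 2760 s × 1.03 = 20911.6 Mb
conference talk: 5.356 Mbps × 4200 s × 1.03 = 23170.1 Mb
Twitch VOD: 6.556 Mbps × 11640 s × 1.03 = 78601.2 Mb
concert recording: 34.856 Mbps × 6000 s × 1.03 = 215410.1 Mb
lecture capture: 5.646 Mbps × 2400 s × 1.03 = 13956.9 Mb
Total: 361881.9 Mb = 45235.2 MB.
At 10 Mbps: 361881.9 / 10 = 36188 s ≈ 10.1 hours.

10.05 hours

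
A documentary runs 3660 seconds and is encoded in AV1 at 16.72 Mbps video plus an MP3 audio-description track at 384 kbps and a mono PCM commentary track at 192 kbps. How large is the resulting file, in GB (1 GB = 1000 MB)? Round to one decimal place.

7.9 GB

Audio total: 384 + 192 = 576 kbps = 0.576 Mbps.
Total bitrate: 16.72 + 0.576 = 17.296 Mbps.
Stream data: 17.296 Mbps × 3660 s = 63303.4 Mb.
63,303 Mb ÷ 8 = 7,913 MB → 7.913 GB.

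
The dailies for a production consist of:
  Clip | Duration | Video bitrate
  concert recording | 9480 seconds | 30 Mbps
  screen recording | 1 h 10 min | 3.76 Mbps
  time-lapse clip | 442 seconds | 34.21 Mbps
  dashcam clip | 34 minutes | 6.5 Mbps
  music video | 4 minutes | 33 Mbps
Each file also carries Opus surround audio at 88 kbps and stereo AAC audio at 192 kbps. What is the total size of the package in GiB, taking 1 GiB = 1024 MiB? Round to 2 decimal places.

39.71 GiB

Audio total: 88 + 192 = 280 kbps = 0.280 Mbps.
concert recording: 30.280 Mbps × 9480 s = 287054.4 Mb
screen recording: 4.040 Mbps × 4200 s = 16968.0 Mb
time-lapse clip: 34.490 Mbps × 442 s = 15244.6 Mb
dashcam clip: 6.780 Mbps × 2040 s = 13831.2 Mb
music video: 33.280 Mbps × 240 s = 7987.2 Mb
Total: 341085.4 Mb = 42635.7 MB.
= 39.71 GiB.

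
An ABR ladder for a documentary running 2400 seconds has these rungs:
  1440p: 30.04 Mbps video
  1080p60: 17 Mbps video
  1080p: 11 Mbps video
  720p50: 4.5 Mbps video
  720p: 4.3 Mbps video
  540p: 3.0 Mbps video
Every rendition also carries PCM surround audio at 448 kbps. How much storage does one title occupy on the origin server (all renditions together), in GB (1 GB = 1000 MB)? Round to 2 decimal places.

21.76 GB

Audio: 448 kbps = 0.448 Mbps.
Sum of rendition bitrates: (30.04+0.448) + (17+0.448) + (11+0.448) + (4.5+0.448) + (4.3+0.448) + (3.0+0.448) = 72.528 Mbps.
× 2400 s = 174,067 Mb = 21,758 MB = 21.76 GB.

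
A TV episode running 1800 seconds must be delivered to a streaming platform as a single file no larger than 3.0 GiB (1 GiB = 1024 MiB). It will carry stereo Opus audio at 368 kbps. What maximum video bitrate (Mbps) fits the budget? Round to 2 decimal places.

13.95 Mbps

Budget: 3.0 GiB = 25769.8 Mb.
Total bitrate budget: 25769.8 Mb / 1800 s = 14.317 Mbps.
Audio: 368 kbps = 0.368 Mbps.
Video: 14.317 − 0.368 = 13.949 Mbps.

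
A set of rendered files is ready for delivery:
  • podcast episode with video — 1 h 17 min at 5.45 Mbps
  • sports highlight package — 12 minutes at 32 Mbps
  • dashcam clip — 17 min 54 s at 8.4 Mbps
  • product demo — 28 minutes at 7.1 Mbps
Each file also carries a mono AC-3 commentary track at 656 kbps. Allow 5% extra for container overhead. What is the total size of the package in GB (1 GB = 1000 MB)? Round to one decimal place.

9.8 GB

Audio: 656 kbps = 0.656 Mbps.
podcast episode with video: 6.106 Mbps × 4620 s × 1.05 = 29620.2 Mb
sports highlight package: 32.656 Mbps × 720 s × 1.05 = 24687.9 Mb
dashcam clip: 9.056 Mbps × 1074 s × 1.05 = 10212.5 Mb
product demo: 7.756 Mbps × 1680 s × 1.05 = 13681.6 Mb
Total: 78202.2 Mb = 9775.3 MB.
= 9.775 GB.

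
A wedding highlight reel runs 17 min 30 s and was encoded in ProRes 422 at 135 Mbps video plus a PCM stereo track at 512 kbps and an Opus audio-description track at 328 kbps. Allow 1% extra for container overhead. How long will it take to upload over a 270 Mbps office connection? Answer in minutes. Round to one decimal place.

8.9 minutes

17 min 30 s = 1050 s
Audio total: 512 + 328 = 840 kbps = 0.840 Mbps.
Total bitrate: 135.840 Mbps.
File: 135.840 Mbps × 1050 s = 142632.0 Mb.
With 1% container overhead: ×1.01. → 144058.3 Mb.
At 270 Mbps: 144058.3 / 270 = 533.5 s ≈ 8.89 minutes.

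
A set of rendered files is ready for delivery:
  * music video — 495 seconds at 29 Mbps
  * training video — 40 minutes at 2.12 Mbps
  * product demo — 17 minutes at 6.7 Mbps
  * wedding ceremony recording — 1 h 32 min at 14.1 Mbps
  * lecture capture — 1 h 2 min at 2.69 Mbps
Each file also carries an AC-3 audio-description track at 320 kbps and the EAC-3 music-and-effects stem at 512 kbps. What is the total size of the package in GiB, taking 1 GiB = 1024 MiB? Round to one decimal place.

Audio total: 320 + 512 = 832 kbps = 0.832 Mbps.
music video: 29.832 Mbps × 495 s = 14766.8 Mb
training video: 2.952 Mbps × 2400 s = 7084.8 Mb
product demo: 7.532 Mbps × 1020 s = 7682.6 Mb
wedding ceremony recording: 14.932 Mbps × 5520 s = 82424.6 Mb
lecture capture: 3.522 Mbps × 3720 s = 13101.8 Mb
Total: 125060.8 Mb = 15632.6 MB.
= 14.56 GiB.

14.6 GiB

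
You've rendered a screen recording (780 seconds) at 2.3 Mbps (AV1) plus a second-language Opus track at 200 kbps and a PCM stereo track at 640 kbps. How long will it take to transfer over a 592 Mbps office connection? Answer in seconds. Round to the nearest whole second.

Audio total: 200 + 640 = 840 kbps = 0.840 Mbps.
Total bitrate: 3.140 Mbps.
File: 3.140 Mbps × 780 s = 2449.2 Mb.
At 592 Mbps: 2449.2 / 592 = 4.1 s ≈ 4.14 seconds.

4 seconds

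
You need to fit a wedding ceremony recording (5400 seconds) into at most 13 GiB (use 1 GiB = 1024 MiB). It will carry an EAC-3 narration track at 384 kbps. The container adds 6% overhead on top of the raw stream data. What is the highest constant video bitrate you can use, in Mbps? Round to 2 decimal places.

19.12 Mbps

Budget: 13 GiB = 111669.1 Mb.
Stream payload after overhead: 111669.1 / 1.06 = 105348.3 Mb.
Total bitrate budget: 105348.3 Mb / 5400 s = 19.509 Mbps.
Audio: 384 kbps = 0.384 Mbps.
Video: 19.509 − 0.384 = 19.125 Mbps.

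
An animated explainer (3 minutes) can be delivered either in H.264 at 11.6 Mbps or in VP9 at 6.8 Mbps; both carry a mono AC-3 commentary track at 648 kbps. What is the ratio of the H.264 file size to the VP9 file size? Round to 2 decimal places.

1.64

3 min = 180 s
Audio: 648 kbps = 0.648 Mbps.
H.264: 12.248 Mbps × 180 s = 2204.6 Mb = 275.580 MB.
VP9: 7.448 Mbps × 180 s = 1340.6 Mb = 167.580 MB.
Ratio: 275.580 / 167.580 = 1.644.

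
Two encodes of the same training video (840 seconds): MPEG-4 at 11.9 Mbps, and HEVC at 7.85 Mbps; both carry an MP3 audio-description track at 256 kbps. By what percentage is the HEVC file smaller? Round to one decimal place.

Audio: 256 kbps = 0.256 Mbps.
MPEG-4: 12.156 Mbps × 840 s = 10211.0 Mb = 1.189 GiB.
HEVC: 8.106 Mbps × 840 s = 6809.0 Mb = 0.793 GiB.
Reduction: (1 − 0.793/1.189) × 100 = 33.32%.

33.3%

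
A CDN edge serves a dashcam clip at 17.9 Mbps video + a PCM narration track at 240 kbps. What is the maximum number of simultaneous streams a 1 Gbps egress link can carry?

Audio: 240 kbps = 0.240 Mbps.
Per-viewer media rate: 18.140 Mbps.
1 Gbps = 1,000 Mbps; 1,000 / 18.140 = 55.13 → 55 viewers.

55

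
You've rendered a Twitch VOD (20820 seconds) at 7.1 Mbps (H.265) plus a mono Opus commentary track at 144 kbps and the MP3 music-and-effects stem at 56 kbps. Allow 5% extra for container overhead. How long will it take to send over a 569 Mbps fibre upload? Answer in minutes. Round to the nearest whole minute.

Audio total: 144 + 56 = 200 kbps = 0.200 Mbps.
Total bitrate: 7.300 Mbps.
File: 7.300 Mbps × 20820 s = 151986.0 Mb.
With 5% container overhead: ×1.05. → 159585.3 Mb.
At 569 Mbps: 159585.3 / 569 = 280.5 s ≈ 4.67 minutes.

5 minutes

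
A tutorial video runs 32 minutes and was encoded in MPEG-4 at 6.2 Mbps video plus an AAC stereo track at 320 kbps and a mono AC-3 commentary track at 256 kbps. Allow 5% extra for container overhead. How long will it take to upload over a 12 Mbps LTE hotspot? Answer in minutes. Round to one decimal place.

32 min = 1920 s
Audio total: 320 + 256 = 576 kbps = 0.576 Mbps.
Total bitrate: 6.776 Mbps.
File: 6.776 Mbps × 1920 s = 13009.9 Mb.
With 5% container overhead: ×1.05. → 13660.4 Mb.
At 12 Mbps: 13660.4 / 12 = 1138.4 s ≈ 19 minutes.

19.0 minutes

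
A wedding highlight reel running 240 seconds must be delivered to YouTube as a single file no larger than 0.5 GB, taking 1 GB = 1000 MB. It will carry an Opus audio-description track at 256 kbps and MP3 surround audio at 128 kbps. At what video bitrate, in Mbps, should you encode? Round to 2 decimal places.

Budget: 0.5 GB = 4000.0 Mb.
Total bitrate budget: 4000.0 Mb / 240 s = 16.667 Mbps.
Audio total: 256 + 128 = 384 kbps = 0.384 Mbps.
Video: 16.667 − 0.384 = 16.283 Mbps.

16.28 Mbps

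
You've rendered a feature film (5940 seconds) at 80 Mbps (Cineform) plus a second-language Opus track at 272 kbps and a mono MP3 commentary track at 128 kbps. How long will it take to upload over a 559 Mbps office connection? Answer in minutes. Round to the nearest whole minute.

Audio total: 272 + 128 = 400 kbps = 0.400 Mbps.
Total bitrate: 80.400 Mbps.
File: 80.400 Mbps × 5940 s = 477576.0 Mb.
At 559 Mbps: 477576.0 / 559 = 854.3 s ≈ 14.2 minutes.

14 minutes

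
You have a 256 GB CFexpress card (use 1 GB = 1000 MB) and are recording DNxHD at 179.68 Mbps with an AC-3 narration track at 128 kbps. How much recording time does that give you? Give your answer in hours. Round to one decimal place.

Audio: 128 kbps = 0.128 Mbps.
Total bitrate: 179.68 + 0.128 = 179.808 Mbps.
Capacity: 256 GB = 2,048,000 Mb.
Recording time: 2,048,000 / 179.808 = 11,390 s ≈ 3.16 hours.

3.2 hours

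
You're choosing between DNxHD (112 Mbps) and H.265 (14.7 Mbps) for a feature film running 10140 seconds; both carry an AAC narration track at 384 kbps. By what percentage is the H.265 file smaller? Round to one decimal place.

86.6%

Audio: 384 kbps = 0.384 Mbps.
DNxHD: 112.384 Mbps × 10140 s = 1139573.8 Mb = 142.447 GB.
H.265: 15.084 Mbps × 10140 s = 152951.8 Mb = 19.119 GB.
Reduction: (1 − 19.119/142.447) × 100 = 86.58%.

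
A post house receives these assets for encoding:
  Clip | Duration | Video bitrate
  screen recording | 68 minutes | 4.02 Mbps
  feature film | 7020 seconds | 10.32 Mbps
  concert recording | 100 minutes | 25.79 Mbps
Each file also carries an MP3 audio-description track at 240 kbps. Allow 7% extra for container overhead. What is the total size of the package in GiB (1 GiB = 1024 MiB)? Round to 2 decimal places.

Audio: 240 kbps = 0.240 Mbps.
screen recording: 4.260 Mbps × 4080 s × 1.07 = 18597.5 Mb
feature film: 10.560 Mbps × 7020 s × 1.07 = 79320.4 Mb
concert recording: 26.030 Mbps × 6000 s × 1.07 = 167112.6 Mb
Total: 265030.4 Mb = 33128.8 MB.
= 30.85 GiB.

30.85 GiB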